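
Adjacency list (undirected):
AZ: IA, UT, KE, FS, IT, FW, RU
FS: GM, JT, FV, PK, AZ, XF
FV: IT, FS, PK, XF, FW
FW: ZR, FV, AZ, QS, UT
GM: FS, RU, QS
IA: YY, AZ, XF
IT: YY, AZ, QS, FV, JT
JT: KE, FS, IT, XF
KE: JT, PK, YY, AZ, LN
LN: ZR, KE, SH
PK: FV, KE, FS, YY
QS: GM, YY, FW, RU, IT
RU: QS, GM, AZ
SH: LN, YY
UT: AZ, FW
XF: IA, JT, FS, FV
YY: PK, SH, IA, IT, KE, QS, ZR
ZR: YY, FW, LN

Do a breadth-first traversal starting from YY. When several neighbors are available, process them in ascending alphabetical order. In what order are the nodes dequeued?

YY → IA → IT → KE → PK → QS → SH → ZR → AZ → XF → FV → JT → LN → FS → FW → GM → RU → UT

Visit YY; enqueue IA, IT, KE, PK, QS, SH, ZR → queue [IA, IT, KE, PK, QS, SH, ZR]
Visit IA; enqueue AZ, XF → queue [IT, KE, PK, QS, SH, ZR, AZ, XF]
Visit IT; enqueue FV, JT → queue [KE, PK, QS, SH, ZR, AZ, XF, FV, JT]
Visit KE; enqueue LN → queue [PK, QS, SH, ZR, AZ, XF, FV, JT, LN]
Visit PK; enqueue FS → queue [QS, SH, ZR, AZ, XF, FV, JT, LN, FS]
Visit QS; enqueue FW, GM, RU → queue [SH, ZR, AZ, XF, FV, JT, LN, FS, FW, GM, RU]
Visit SH → queue [ZR, AZ, XF, FV, JT, LN, FS, FW, GM, RU]
Visit ZR → queue [AZ, XF, FV, JT, LN, FS, FW, GM, RU]
Visit AZ; enqueue UT → queue [XF, FV, JT, LN, FS, FW, GM, RU, UT]
Visit XF → queue [FV, JT, LN, FS, FW, GM, RU, UT]
Visit FV → queue [JT, LN, FS, FW, GM, RU, UT]
Visit JT → queue [LN, FS, FW, GM, RU, UT]
Visit LN → queue [FS, FW, GM, RU, UT]
Visit FS → queue [FW, GM, RU, UT]
Visit FW → queue [GM, RU, UT]
Visit GM → queue [RU, UT]
Visit RU → queue [UT]
Visit UT → queue []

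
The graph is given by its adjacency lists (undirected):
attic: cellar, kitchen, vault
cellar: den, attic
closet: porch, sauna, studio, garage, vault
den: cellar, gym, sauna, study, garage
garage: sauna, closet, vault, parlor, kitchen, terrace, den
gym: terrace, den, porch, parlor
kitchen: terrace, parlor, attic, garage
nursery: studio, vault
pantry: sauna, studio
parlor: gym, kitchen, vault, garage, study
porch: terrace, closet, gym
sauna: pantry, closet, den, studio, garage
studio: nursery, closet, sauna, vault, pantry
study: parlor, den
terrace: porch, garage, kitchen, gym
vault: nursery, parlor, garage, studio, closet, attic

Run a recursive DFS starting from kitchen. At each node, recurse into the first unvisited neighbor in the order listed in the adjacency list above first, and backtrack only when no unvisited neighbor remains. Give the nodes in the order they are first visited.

Visit kitchen
kitchen → terrace
terrace → porch
porch → closet
closet → sauna
sauna → pantry
pantry → studio
studio → nursery
nursery → vault
vault → parlor
parlor → gym
gym → den
den → cellar
cellar → attic
den → study
den → garage

kitchen → terrace → porch → closet → sauna → pantry → studio → nursery → vault → parlor → gym → den → cellar → attic → study → garage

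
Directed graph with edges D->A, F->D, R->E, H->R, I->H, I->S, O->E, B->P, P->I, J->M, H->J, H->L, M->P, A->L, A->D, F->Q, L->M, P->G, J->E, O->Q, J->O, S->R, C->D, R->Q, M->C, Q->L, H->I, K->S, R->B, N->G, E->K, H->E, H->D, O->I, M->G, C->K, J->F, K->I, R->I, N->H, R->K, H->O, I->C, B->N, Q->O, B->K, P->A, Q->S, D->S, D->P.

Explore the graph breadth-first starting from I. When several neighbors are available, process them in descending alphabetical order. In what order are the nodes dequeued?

I, S, H, C, R, O, L, J, E, D, K, Q, B, M, F, P, A, N, G

Visit I; enqueue S, H, C → queue [S, H, C]
Visit S; enqueue R → queue [H, C, R]
Visit H; enqueue O, L, J, E, D → queue [C, R, O, L, J, E, D]
Visit C; enqueue K → queue [R, O, L, J, E, D, K]
Visit R; enqueue Q, B → queue [O, L, J, E, D, K, Q, B]
Visit O → queue [L, J, E, D, K, Q, B]
Visit L; enqueue M → queue [J, E, D, K, Q, B, M]
Visit J; enqueue F → queue [E, D, K, Q, B, M, F]
Visit E → queue [D, K, Q, B, M, F]
Visit D; enqueue P, A → queue [K, Q, B, M, F, P, A]
Visit K → queue [Q, B, M, F, P, A]
Visit Q → queue [B, M, F, P, A]
Visit B; enqueue N → queue [M, F, P, A, N]
Visit M; enqueue G → queue [F, P, A, N, G]
Visit F → queue [P, A, N, G]
Visit P → queue [A, N, G]
Visit A → queue [N, G]
Visit N → queue [G]
Visit G → queue []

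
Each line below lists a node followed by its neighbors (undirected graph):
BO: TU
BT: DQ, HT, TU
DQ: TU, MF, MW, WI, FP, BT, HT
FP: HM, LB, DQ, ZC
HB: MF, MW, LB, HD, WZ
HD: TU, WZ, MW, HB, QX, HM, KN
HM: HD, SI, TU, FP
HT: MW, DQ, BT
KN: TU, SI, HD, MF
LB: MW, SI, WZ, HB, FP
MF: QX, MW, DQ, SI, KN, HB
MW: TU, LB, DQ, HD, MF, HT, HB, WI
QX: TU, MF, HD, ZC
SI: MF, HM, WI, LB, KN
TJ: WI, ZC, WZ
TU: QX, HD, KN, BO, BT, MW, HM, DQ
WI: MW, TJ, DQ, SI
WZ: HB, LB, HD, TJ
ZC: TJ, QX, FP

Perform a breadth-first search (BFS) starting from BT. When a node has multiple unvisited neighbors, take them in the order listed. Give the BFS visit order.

Visit BT; enqueue DQ, HT, TU → queue [DQ, HT, TU]
Visit DQ; enqueue MF, MW, WI, FP → queue [HT, TU, MF, MW, WI, FP]
Visit HT → queue [TU, MF, MW, WI, FP]
Visit TU; enqueue QX, HD, KN, BO, HM → queue [MF, MW, WI, FP, QX, HD, KN, BO, HM]
Visit MF; enqueue SI, HB → queue [MW, WI, FP, QX, HD, KN, BO, HM, SI, HB]
Visit MW; enqueue LB → queue [WI, FP, QX, HD, KN, BO, HM, SI, HB, LB]
Visit WI; enqueue TJ → queue [FP, QX, HD, KN, BO, HM, SI, HB, LB, TJ]
Visit FP; enqueue ZC → queue [QX, HD, KN, BO, HM, SI, HB, LB, TJ, ZC]
Visit QX → queue [HD, KN, BO, HM, SI, HB, LB, TJ, ZC]
Visit HD; enqueue WZ → queue [KN, BO, HM, SI, HB, LB, TJ, ZC, WZ]
Visit KN → queue [BO, HM, SI, HB, LB, TJ, ZC, WZ]
Visit BO → queue [HM, SI, HB, LB, TJ, ZC, WZ]
Visit HM → queue [SI, HB, LB, TJ, ZC, WZ]
Visit SI → queue [HB, LB, TJ, ZC, WZ]
Visit HB → queue [LB, TJ, ZC, WZ]
Visit LB → queue [TJ, ZC, WZ]
Visit TJ → queue [ZC, WZ]
Visit ZC → queue [WZ]
Visit WZ → queue []

BT DQ HT TU MF MW WI FP QX HD KN BO HM SI HB LB TJ ZC WZ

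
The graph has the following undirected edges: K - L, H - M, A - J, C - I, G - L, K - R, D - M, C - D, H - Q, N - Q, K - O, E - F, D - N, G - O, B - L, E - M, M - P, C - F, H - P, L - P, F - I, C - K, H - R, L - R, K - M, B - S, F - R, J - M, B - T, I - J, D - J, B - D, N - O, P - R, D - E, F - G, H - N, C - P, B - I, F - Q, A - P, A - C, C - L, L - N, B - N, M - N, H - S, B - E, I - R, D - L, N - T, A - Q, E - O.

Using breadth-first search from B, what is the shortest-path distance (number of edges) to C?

Level 0: B
Level 1: D, E, I, L, N, S, T
Level 2: C, F, G, H, J, K, M, O, P, Q, R
Level 3: A
C first appears at level 2.

2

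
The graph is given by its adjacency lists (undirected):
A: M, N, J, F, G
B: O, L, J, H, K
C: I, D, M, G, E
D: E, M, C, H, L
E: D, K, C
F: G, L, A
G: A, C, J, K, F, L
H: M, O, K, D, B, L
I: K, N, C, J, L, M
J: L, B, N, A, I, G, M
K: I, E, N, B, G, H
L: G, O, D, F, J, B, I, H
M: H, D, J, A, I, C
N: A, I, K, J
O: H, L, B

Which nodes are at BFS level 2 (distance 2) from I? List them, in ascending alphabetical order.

A, B, D, E, F, G, H, O

Level 0: I
Level 1: C, J, K, L, M, N
Level 2: A, B, D, E, F, G, H, O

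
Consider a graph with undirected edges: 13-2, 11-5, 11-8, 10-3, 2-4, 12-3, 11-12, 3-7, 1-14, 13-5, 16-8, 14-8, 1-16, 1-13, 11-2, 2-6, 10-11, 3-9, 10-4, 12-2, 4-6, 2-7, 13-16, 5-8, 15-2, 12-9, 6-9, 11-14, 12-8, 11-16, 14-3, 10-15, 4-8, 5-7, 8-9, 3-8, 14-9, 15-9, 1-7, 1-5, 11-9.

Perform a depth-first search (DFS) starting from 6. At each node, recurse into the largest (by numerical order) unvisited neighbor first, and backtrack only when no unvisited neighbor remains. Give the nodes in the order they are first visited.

6, 9, 15, 10, 11, 16, 13, 5, 8, 14, 3, 12, 2, 7, 1, 4

Visit 6
6 → 9
9 → 15
15 → 10
10 → 11
11 → 16
16 → 13
13 → 5
5 → 8
8 → 14
14 → 3
3 → 12
12 → 2
2 → 7
7 → 1
2 → 4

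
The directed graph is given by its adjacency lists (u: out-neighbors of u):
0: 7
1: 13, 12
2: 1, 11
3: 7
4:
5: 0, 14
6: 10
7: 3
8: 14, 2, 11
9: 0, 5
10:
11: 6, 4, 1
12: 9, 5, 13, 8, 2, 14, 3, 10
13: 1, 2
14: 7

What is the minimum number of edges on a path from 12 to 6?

Level 0: 12
Level 1: 2, 3, 5, 8, 9, 10, 13, 14
Level 2: 0, 1, 7, 11
Level 3: 4, 6
6 first appears at level 3.

3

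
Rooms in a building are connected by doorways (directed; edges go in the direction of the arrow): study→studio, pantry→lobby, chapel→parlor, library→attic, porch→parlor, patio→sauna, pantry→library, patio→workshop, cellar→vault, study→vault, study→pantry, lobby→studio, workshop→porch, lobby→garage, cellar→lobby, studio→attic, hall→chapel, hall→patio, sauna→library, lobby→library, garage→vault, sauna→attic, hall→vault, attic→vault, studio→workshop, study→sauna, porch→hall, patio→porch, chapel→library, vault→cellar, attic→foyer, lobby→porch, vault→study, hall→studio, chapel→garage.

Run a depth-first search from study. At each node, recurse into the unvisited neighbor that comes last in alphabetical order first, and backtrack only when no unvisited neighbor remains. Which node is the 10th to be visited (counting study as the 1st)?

Visit study
study → vault
vault → cellar
cellar → lobby
lobby → studio
studio → workshop
workshop → porch
porch → parlor
porch → hall
hall → patio
patio → sauna
sauna → library
library → attic
attic → foyer
hall → chapel
chapel → garage
study → pantry

Visit order: study, vault, cellar, lobby, studio, workshop, porch, parlor, hall, patio, sauna, library, attic, foyer, chapel, garage, pantry

patio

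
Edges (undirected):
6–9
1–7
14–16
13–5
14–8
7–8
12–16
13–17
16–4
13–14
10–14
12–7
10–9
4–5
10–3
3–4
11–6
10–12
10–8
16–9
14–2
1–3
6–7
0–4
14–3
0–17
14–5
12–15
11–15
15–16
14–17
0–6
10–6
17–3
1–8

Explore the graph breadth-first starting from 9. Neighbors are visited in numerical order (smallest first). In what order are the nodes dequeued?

9 6 10 16 0 7 11 3 8 12 14 4 15 17 1 2 5 13

Visit 9; enqueue 6, 10, 16 → queue [6, 10, 16]
Visit 6; enqueue 0, 7, 11 → queue [10, 16, 0, 7, 11]
Visit 10; enqueue 3, 8, 12, 14 → queue [16, 0, 7, 11, 3, 8, 12, 14]
Visit 16; enqueue 4, 15 → queue [0, 7, 11, 3, 8, 12, 14, 4, 15]
Visit 0; enqueue 17 → queue [7, 11, 3, 8, 12, 14, 4, 15, 17]
Visit 7; enqueue 1 → queue [11, 3, 8, 12, 14, 4, 15, 17, 1]
Visit 11 → queue [3, 8, 12, 14, 4, 15, 17, 1]
Visit 3 → queue [8, 12, 14, 4, 15, 17, 1]
Visit 8 → queue [12, 14, 4, 15, 17, 1]
Visit 12 → queue [14, 4, 15, 17, 1]
Visit 14; enqueue 2, 5, 13 → queue [4, 15, 17, 1, 2, 5, 13]
Visit 4 → queue [15, 17, 1, 2, 5, 13]
Visit 15 → queue [17, 1, 2, 5, 13]
Visit 17 → queue [1, 2, 5, 13]
Visit 1 → queue [2, 5, 13]
Visit 2 → queue [5, 13]
Visit 5 → queue [13]
Visit 13 → queue []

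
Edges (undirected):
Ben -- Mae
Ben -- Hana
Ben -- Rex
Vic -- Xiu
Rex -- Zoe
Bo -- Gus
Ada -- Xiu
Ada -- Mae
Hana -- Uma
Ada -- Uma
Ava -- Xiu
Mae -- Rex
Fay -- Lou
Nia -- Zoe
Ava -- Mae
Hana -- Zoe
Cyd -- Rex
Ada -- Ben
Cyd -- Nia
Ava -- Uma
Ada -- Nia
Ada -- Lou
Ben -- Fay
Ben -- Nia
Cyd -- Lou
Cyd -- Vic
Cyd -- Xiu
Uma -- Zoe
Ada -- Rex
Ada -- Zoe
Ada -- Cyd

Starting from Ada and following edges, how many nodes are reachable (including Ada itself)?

BFS from Ada visits: Ada, Ben, Cyd, Lou, Mae, Nia, Rex, Uma, Xiu, Zoe, Fay, Hana, Vic, Ava
Reachable nodes: 14 of 16 total.

14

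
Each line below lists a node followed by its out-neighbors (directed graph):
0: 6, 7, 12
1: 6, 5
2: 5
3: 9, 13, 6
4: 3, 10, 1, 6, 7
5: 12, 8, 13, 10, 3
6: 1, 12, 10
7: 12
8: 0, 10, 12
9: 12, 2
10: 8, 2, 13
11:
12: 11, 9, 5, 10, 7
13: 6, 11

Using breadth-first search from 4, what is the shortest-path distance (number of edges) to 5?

Level 0: 4
Level 1: 1, 3, 6, 7, 10
Level 2: 2, 5, 8, 9, 12, 13
Level 3: 0, 11
5 first appears at level 2.

2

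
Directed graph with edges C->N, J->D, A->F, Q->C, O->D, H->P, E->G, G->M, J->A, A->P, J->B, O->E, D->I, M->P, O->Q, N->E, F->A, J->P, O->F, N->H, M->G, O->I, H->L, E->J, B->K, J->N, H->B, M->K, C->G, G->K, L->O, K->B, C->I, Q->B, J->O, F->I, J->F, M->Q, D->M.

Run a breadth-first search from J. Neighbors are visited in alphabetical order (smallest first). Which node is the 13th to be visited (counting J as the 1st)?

Visit J; enqueue A, B, D, F, N, O, P → queue [A, B, D, F, N, O, P]
Visit A → queue [B, D, F, N, O, P]
Visit B; enqueue K → queue [D, F, N, O, P, K]
Visit D; enqueue I, M → queue [F, N, O, P, K, I, M]
Visit F → queue [N, O, P, K, I, M]
Visit N; enqueue E, H → queue [O, P, K, I, M, E, H]
Visit O; enqueue Q → queue [P, K, I, M, E, H, Q]
Visit P → queue [K, I, M, E, H, Q]
Visit K → queue [I, M, E, H, Q]
Visit I → queue [M, E, H, Q]
Visit M; enqueue G → queue [E, H, Q, G]
Visit E → queue [H, Q, G]
Visit H; enqueue L → queue [Q, G, L]
Visit Q; enqueue C → queue [G, L, C]
Visit G → queue [L, C]
Visit L → queue [C]
Visit C → queue []

Visit order: J, A, B, D, F, N, O, P, K, I, M, E, H, Q, G, L, C

H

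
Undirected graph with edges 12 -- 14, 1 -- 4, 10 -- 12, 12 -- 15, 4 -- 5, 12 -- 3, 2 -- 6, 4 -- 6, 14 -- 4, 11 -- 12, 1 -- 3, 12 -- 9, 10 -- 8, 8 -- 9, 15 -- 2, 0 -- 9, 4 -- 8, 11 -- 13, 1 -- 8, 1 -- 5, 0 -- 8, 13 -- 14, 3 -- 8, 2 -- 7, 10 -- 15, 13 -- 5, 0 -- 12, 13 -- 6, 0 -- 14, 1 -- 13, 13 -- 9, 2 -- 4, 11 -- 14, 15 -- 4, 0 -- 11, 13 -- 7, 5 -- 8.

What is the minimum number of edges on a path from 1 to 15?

2

Level 0: 1
Level 1: 3, 4, 5, 8, 13
Level 2: 0, 2, 6, 7, 9, 10, 11, 12, 14, 15
15 first appears at level 2.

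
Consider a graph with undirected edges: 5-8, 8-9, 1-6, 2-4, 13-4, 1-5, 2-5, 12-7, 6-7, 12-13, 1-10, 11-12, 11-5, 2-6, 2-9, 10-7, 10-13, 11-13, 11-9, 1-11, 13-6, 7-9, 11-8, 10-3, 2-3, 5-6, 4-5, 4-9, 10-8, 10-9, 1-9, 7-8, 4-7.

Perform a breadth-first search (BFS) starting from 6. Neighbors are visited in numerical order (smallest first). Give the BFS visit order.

6 -> 1 -> 2 -> 5 -> 7 -> 13 -> 9 -> 10 -> 11 -> 3 -> 4 -> 8 -> 12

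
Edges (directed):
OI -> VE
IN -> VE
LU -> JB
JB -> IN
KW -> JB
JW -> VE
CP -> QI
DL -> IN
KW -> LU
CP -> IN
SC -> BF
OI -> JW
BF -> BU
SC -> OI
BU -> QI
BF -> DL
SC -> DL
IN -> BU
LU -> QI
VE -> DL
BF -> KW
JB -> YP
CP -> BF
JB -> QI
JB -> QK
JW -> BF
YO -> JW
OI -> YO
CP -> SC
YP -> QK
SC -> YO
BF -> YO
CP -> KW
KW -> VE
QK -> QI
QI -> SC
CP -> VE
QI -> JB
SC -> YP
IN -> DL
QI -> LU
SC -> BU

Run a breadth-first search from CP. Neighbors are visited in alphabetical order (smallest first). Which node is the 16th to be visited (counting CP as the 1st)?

QK

Visit CP; enqueue BF, IN, KW, QI, SC, VE → queue [BF, IN, KW, QI, SC, VE]
Visit BF; enqueue BU, DL, YO → queue [IN, KW, QI, SC, VE, BU, DL, YO]
Visit IN → queue [KW, QI, SC, VE, BU, DL, YO]
Visit KW; enqueue JB, LU → queue [QI, SC, VE, BU, DL, YO, JB, LU]
Visit QI → queue [SC, VE, BU, DL, YO, JB, LU]
Visit SC; enqueue OI, YP → queue [VE, BU, DL, YO, JB, LU, OI, YP]
Visit VE → queue [BU, DL, YO, JB, LU, OI, YP]
Visit BU → queue [DL, YO, JB, LU, OI, YP]
Visit DL → queue [YO, JB, LU, OI, YP]
Visit YO; enqueue JW → queue [JB, LU, OI, YP, JW]
Visit JB; enqueue QK → queue [LU, OI, YP, JW, QK]
Visit LU → queue [OI, YP, JW, QK]
Visit OI → queue [YP, JW, QK]
Visit YP → queue [JW, QK]
Visit JW → queue [QK]
Visit QK → queue []

Visit order: CP, BF, IN, KW, QI, SC, VE, BU, DL, YO, JB, LU, OI, YP, JW, QK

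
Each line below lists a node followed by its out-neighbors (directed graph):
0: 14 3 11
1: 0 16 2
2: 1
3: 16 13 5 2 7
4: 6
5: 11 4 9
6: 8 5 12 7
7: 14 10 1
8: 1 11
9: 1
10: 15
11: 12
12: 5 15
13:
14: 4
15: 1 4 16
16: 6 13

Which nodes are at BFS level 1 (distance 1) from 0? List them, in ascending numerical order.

3, 11, 14

Level 0: 0
Level 1: 3, 11, 14
Level 2: 2, 4, 5, 7, 12, 13, 16
Level 3: 1, 6, 9, 10, 15
Level 4: 8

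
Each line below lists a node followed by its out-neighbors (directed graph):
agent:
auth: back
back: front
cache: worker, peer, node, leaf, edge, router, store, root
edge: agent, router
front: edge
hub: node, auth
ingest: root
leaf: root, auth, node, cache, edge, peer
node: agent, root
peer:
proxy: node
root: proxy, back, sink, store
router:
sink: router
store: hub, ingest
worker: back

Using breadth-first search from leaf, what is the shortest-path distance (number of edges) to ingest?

3

Level 0: leaf
Level 1: auth, cache, edge, node, peer, root
Level 2: agent, back, proxy, router, sink, store, worker
Level 3: front, hub, ingest
ingest first appears at level 3.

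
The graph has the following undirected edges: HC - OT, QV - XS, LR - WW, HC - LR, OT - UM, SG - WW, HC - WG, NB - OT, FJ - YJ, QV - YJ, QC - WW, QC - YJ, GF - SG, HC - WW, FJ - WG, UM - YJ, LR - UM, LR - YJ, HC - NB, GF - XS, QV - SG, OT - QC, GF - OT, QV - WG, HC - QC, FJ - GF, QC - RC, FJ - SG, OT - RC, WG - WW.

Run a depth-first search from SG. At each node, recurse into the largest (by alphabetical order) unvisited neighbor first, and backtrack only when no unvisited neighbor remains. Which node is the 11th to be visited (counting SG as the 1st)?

NB

Visit SG
SG → WW
WW → WG
WG → QV
QV → YJ
YJ → UM
UM → OT
OT → RC
RC → QC
QC → HC
HC → NB
HC → LR
OT → GF
GF → XS
GF → FJ

Visit order: SG, WW, WG, QV, YJ, UM, OT, RC, QC, HC, NB, LR, GF, XS, FJ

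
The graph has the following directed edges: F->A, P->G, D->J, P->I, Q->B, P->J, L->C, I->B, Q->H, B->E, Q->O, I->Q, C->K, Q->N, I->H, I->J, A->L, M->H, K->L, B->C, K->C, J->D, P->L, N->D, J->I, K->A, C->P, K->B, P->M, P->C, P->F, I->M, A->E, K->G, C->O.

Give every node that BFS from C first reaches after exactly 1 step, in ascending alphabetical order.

Level 0: C
Level 1: K, O, P
Level 2: A, B, F, G, I, J, L, M
Level 3: D, E, H, Q
Level 4: N

K, O, P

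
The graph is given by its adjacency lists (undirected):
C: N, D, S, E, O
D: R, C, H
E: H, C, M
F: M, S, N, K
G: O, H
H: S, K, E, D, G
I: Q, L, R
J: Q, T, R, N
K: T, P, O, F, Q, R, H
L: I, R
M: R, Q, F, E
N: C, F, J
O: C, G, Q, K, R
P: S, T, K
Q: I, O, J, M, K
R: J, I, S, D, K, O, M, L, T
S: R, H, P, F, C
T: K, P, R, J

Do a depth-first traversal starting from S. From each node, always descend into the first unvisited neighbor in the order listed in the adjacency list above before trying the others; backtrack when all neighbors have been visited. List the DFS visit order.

S R J Q I L O C N F M E H K T P D G

Visit S
S → R
R → J
J → Q
Q → I
I → L
Q → O
O → C
C → N
N → F
F → M
M → E
E → H
H → K
K → T
T → P
H → D
H → G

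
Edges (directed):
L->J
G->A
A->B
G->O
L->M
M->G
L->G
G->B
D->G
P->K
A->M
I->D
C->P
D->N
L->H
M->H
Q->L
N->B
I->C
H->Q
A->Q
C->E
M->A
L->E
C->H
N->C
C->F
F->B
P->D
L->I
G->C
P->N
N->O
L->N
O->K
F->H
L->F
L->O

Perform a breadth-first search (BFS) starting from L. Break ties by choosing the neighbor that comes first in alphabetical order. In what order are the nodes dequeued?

Visit L; enqueue E, F, G, H, I, J, M, N, O → queue [E, F, G, H, I, J, M, N, O]
Visit E → queue [F, G, H, I, J, M, N, O]
Visit F; enqueue B → queue [G, H, I, J, M, N, O, B]
Visit G; enqueue A, C → queue [H, I, J, M, N, O, B, A, C]
Visit H; enqueue Q → queue [I, J, M, N, O, B, A, C, Q]
Visit I; enqueue D → queue [J, M, N, O, B, A, C, Q, D]
Visit J → queue [M, N, O, B, A, C, Q, D]
Visit M → queue [N, O, B, A, C, Q, D]
Visit N → queue [O, B, A, C, Q, D]
Visit O; enqueue K → queue [B, A, C, Q, D, K]
Visit B → queue [A, C, Q, D, K]
Visit A → queue [C, Q, D, K]
Visit C; enqueue P → queue [Q, D, K, P]
Visit Q → queue [D, K, P]
Visit D → queue [K, P]
Visit K → queue [P]
Visit P → queue []

L -> E -> F -> G -> H -> I -> J -> M -> N -> O -> B -> A -> C -> Q -> D -> K -> P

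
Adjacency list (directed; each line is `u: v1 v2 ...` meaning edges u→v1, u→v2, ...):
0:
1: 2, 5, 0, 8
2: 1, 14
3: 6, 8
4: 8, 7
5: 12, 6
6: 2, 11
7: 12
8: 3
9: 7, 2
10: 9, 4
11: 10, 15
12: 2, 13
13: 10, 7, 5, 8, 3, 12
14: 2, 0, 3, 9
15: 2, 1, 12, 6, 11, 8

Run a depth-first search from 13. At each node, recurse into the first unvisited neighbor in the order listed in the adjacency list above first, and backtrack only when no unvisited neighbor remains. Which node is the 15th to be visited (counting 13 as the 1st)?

14

Visit 13
13 → 10
10 → 9
9 → 7
7 → 12
12 → 2
2 → 1
1 → 5
5 → 6
6 → 11
11 → 15
15 → 8
8 → 3
1 → 0
2 → 14
10 → 4

Visit order: 13, 10, 9, 7, 12, 2, 1, 5, 6, 11, 15, 8, 3, 0, 14, 4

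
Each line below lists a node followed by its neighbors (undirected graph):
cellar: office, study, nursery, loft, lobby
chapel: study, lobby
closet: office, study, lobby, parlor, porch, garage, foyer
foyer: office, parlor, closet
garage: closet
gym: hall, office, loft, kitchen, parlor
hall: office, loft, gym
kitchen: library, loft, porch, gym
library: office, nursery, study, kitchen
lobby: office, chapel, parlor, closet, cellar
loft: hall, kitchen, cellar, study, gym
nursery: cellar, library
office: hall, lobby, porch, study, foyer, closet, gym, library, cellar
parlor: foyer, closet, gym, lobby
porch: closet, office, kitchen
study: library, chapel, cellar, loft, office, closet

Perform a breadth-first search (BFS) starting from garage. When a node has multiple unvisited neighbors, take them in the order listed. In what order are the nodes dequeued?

garage, closet, office, study, lobby, parlor, porch, foyer, hall, gym, library, cellar, chapel, loft, kitchen, nursery

Visit garage; enqueue closet → queue [closet]
Visit closet; enqueue office, study, lobby, parlor, porch, foyer → queue [office, study, lobby, parlor, porch, foyer]
Visit office; enqueue hall, gym, library, cellar → queue [study, lobby, parlor, porch, foyer, hall, gym, library, cellar]
Visit study; enqueue chapel, loft → queue [lobby, parlor, porch, foyer, hall, gym, library, cellar, chapel, loft]
Visit lobby → queue [parlor, porch, foyer, hall, gym, library, cellar, chapel, loft]
Visit parlor → queue [porch, foyer, hall, gym, library, cellar, chapel, loft]
Visit porch; enqueue kitchen → queue [foyer, hall, gym, library, cellar, chapel, loft, kitchen]
Visit foyer → queue [hall, gym, library, cellar, chapel, loft, kitchen]
Visit hall → queue [gym, library, cellar, chapel, loft, kitchen]
Visit gym → queue [library, cellar, chapel, loft, kitchen]
Visit library; enqueue nursery → queue [cellar, chapel, loft, kitchen, nursery]
Visit cellar → queue [chapel, loft, kitchen, nursery]
Visit chapel → queue [loft, kitchen, nursery]
Visit loft → queue [kitchen, nursery]
Visit kitchen → queue [nursery]
Visit nursery → queue []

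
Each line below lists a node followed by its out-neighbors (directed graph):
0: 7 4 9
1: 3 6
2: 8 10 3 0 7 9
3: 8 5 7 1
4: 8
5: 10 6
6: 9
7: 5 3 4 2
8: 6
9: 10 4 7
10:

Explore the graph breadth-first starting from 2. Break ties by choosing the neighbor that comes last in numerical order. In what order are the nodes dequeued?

Visit 2; enqueue 10, 9, 8, 7, 3, 0 → queue [10, 9, 8, 7, 3, 0]
Visit 10 → queue [9, 8, 7, 3, 0]
Visit 9; enqueue 4 → queue [8, 7, 3, 0, 4]
Visit 8; enqueue 6 → queue [7, 3, 0, 4, 6]
Visit 7; enqueue 5 → queue [3, 0, 4, 6, 5]
Visit 3; enqueue 1 → queue [0, 4, 6, 5, 1]
Visit 0 → queue [4, 6, 5, 1]
Visit 4 → queue [6, 5, 1]
Visit 6 → queue [5, 1]
Visit 5 → queue [1]
Visit 1 → queue []

2 → 10 → 9 → 8 → 7 → 3 → 0 → 4 → 6 → 5 → 1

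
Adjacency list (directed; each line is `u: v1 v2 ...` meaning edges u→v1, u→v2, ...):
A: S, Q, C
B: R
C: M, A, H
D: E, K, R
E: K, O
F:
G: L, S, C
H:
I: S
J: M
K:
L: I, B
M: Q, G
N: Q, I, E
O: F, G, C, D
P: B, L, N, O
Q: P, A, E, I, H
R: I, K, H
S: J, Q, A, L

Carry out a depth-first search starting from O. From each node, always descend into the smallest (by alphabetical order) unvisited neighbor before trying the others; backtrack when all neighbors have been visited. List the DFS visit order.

O C A Q E K H I S J M G L B R P N D F

Visit O
O → C
C → A
A → Q
Q → E
E → K
Q → H
Q → I
I → S
S → J
J → M
M → G
G → L
L → B
B → R
Q → P
P → N
O → D
O → F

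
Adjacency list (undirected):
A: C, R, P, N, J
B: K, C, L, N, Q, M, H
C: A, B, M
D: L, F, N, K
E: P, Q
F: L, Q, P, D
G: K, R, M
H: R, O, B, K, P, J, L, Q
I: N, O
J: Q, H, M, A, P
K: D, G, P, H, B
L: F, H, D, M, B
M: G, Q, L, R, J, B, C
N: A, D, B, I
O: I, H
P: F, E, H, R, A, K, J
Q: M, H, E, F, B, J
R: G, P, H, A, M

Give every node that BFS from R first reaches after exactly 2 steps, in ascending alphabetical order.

Level 0: R
Level 1: A, G, H, M, P
Level 2: B, C, E, F, J, K, L, N, O, Q
Level 3: D, I

B, C, E, F, J, K, L, N, O, Q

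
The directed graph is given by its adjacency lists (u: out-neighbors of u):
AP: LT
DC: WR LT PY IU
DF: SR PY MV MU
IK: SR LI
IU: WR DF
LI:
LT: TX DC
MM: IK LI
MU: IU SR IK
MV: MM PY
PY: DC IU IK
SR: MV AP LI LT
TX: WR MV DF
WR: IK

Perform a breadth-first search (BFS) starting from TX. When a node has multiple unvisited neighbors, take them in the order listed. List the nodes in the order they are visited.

Visit TX; enqueue WR, MV, DF → queue [WR, MV, DF]
Visit WR; enqueue IK → queue [MV, DF, IK]
Visit MV; enqueue MM, PY → queue [DF, IK, MM, PY]
Visit DF; enqueue SR, MU → queue [IK, MM, PY, SR, MU]
Visit IK; enqueue LI → queue [MM, PY, SR, MU, LI]
Visit MM → queue [PY, SR, MU, LI]
Visit PY; enqueue DC, IU → queue [SR, MU, LI, DC, IU]
Visit SR; enqueue AP, LT → queue [MU, LI, DC, IU, AP, LT]
Visit MU → queue [LI, DC, IU, AP, LT]
Visit LI → queue [DC, IU, AP, LT]
Visit DC → queue [IU, AP, LT]
Visit IU → queue [AP, LT]
Visit AP → queue [LT]
Visit LT → queue []

TX -> WR -> MV -> DF -> IK -> MM -> PY -> SR -> MU -> LI -> DC -> IU -> AP -> LT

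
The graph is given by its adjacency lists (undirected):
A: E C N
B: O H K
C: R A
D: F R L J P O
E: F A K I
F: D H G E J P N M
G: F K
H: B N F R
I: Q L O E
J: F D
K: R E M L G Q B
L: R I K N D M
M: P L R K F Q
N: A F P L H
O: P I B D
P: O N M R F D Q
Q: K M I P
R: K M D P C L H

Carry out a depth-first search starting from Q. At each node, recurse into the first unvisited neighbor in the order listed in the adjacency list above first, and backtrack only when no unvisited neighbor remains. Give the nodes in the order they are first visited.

Visit Q
Q → K
K → R
R → M
M → P
P → O
O → I
I → L
L → N
N → A
A → E
E → F
F → D
D → J
F → H
H → B
F → G
A → C

Q → K → R → M → P → O → I → L → N → A → E → F → D → J → H → B → G → C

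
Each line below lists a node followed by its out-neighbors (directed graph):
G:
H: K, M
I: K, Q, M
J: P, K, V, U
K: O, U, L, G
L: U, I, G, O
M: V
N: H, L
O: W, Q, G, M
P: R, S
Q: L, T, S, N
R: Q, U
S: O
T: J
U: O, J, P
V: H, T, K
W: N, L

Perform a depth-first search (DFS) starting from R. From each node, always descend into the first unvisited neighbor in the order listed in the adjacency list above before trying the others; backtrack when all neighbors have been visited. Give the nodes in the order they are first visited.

Visit R
R → Q
Q → L
L → U
U → O
O → W
W → N
N → H
H → K
K → G
H → M
M → V
V → T
T → J
J → P
P → S
L → I

R, Q, L, U, O, W, N, H, K, G, M, V, T, J, P, S, I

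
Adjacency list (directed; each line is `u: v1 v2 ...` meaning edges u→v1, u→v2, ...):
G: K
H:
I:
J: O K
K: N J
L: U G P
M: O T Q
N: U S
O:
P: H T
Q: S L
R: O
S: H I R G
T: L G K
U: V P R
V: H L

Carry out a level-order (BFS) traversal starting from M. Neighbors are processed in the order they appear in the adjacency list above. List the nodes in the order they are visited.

M, O, T, Q, L, G, K, S, U, P, N, J, H, I, R, V

Visit M; enqueue O, T, Q → queue [O, T, Q]
Visit O → queue [T, Q]
Visit T; enqueue L, G, K → queue [Q, L, G, K]
Visit Q; enqueue S → queue [L, G, K, S]
Visit L; enqueue U, P → queue [G, K, S, U, P]
Visit G → queue [K, S, U, P]
Visit K; enqueue N, J → queue [S, U, P, N, J]
Visit S; enqueue H, I, R → queue [U, P, N, J, H, I, R]
Visit U; enqueue V → queue [P, N, J, H, I, R, V]
Visit P → queue [N, J, H, I, R, V]
Visit N → queue [J, H, I, R, V]
Visit J → queue [H, I, R, V]
Visit H → queue [I, R, V]
Visit I → queue [R, V]
Visit R → queue [V]
Visit V → queue []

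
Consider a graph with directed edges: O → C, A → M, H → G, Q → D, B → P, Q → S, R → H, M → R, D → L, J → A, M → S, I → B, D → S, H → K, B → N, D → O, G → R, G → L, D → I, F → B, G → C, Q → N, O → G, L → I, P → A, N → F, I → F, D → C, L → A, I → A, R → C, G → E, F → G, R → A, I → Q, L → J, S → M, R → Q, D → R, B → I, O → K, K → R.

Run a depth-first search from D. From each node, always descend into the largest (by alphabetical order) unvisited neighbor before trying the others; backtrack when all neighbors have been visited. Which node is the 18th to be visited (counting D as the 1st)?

K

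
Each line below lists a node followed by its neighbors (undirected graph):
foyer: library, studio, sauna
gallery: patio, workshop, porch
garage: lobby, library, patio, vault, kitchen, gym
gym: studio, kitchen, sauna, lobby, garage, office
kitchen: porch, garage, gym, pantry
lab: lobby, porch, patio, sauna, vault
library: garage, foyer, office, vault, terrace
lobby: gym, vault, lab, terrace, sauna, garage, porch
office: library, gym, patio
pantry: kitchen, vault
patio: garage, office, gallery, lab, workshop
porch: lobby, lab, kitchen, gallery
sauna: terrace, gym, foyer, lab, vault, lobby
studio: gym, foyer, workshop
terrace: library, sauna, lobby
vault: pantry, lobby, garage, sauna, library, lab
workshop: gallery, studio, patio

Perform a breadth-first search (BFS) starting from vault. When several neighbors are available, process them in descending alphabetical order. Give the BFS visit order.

Visit vault; enqueue sauna, pantry, lobby, library, lab, garage → queue [sauna, pantry, lobby, library, lab, garage]
Visit sauna; enqueue terrace, gym, foyer → queue [pantry, lobby, library, lab, garage, terrace, gym, foyer]
Visit pantry; enqueue kitchen → queue [lobby, library, lab, garage, terrace, gym, foyer, kitchen]
Visit lobby; enqueue porch → queue [library, lab, garage, terrace, gym, foyer, kitchen, porch]
Visit library; enqueue office → queue [lab, garage, terrace, gym, foyer, kitchen, porch, office]
Visit lab; enqueue patio → queue [garage, terrace, gym, foyer, kitchen, porch, office, patio]
Visit garage → queue [terrace, gym, foyer, kitchen, porch, office, patio]
Visit terrace → queue [gym, foyer, kitchen, porch, office, patio]
Visit gym; enqueue studio → queue [foyer, kitchen, porch, office, patio, studio]
Visit foyer → queue [kitchen, porch, office, patio, studio]
Visit kitchen → queue [porch, office, patio, studio]
Visit porch; enqueue gallery → queue [office, patio, studio, gallery]
Visit office → queue [patio, studio, gallery]
Visit patio; enqueue workshop → queue [studio, gallery, workshop]
Visit studio → queue [gallery, workshop]
Visit gallery → queue [workshop]
Visit workshop → queue []

vault → sauna → pantry → lobby → library → lab → garage → terrace → gym → foyer → kitchen → porch → office → patio → studio → gallery → workshop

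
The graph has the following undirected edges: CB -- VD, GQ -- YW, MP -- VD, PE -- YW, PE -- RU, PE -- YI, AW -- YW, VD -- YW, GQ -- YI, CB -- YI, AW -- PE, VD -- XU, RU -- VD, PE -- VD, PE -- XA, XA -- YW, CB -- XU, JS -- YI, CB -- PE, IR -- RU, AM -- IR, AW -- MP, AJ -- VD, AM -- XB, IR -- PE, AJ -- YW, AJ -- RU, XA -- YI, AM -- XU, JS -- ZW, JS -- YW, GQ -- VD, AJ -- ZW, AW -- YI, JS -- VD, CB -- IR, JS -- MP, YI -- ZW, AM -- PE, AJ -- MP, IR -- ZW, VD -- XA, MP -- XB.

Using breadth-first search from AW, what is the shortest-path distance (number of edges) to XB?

2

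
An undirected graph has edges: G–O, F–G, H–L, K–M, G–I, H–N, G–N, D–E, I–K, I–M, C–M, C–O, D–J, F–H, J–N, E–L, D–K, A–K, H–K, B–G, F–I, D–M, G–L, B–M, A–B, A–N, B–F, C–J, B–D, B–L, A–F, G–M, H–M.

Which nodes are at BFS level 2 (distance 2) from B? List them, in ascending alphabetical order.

C, E, H, I, J, K, N, O

Level 0: B
Level 1: A, D, F, G, L, M
Level 2: C, E, H, I, J, K, N, O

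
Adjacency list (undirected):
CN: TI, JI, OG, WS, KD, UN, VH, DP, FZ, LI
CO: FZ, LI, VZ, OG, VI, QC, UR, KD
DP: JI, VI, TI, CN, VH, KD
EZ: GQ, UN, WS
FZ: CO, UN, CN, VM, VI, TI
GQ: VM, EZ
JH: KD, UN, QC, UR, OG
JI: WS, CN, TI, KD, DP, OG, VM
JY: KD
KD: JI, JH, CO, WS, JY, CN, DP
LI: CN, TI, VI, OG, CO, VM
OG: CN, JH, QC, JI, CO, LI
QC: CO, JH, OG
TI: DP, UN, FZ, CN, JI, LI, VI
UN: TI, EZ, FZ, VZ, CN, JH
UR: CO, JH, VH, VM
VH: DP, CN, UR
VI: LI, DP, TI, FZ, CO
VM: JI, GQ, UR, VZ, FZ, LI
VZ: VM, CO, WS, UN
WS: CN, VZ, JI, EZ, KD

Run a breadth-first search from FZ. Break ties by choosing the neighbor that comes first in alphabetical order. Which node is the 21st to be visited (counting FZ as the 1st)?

JY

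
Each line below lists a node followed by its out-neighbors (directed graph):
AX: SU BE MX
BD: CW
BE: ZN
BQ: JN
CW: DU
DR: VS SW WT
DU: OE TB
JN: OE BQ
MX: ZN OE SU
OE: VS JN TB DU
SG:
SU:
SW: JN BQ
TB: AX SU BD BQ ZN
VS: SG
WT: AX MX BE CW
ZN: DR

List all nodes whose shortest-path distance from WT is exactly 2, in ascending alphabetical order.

DU, OE, SU, ZN

Level 0: WT
Level 1: AX, BE, CW, MX
Level 2: DU, OE, SU, ZN
Level 3: DR, JN, TB, VS
Level 4: BD, BQ, SG, SW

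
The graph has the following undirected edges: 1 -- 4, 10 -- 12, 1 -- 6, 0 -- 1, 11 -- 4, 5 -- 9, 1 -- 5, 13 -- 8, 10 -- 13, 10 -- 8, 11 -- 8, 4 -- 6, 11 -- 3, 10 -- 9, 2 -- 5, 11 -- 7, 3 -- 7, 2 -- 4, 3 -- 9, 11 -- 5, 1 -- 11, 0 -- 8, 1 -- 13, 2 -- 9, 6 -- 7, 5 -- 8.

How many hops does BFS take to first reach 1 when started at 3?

Level 0: 3
Level 1: 7, 9, 11
Level 2: 1, 2, 4, 5, 6, 8, 10
Level 3: 0, 12, 13
1 first appears at level 2.

2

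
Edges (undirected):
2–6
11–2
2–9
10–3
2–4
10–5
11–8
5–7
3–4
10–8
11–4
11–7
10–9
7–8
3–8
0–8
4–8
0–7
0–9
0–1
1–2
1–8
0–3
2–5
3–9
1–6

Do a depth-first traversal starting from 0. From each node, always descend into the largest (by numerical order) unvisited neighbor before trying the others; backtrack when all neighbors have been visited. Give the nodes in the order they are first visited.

0 9 10 8 11 7 5 2 6 1 4 3

Visit 0
0 → 9
9 → 10
10 → 8
8 → 11
11 → 7
7 → 5
5 → 2
2 → 6
6 → 1
2 → 4
4 → 3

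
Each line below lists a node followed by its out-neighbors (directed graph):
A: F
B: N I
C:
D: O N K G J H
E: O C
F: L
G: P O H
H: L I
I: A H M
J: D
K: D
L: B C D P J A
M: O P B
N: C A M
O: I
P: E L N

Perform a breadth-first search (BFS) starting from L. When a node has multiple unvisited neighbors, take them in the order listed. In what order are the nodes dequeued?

L B C D P J A N I O K G H E F M

Visit L; enqueue B, C, D, P, J, A → queue [B, C, D, P, J, A]
Visit B; enqueue N, I → queue [C, D, P, J, A, N, I]
Visit C → queue [D, P, J, A, N, I]
Visit D; enqueue O, K, G, H → queue [P, J, A, N, I, O, K, G, H]
Visit P; enqueue E → queue [J, A, N, I, O, K, G, H, E]
Visit J → queue [A, N, I, O, K, G, H, E]
Visit A; enqueue F → queue [N, I, O, K, G, H, E, F]
Visit N; enqueue M → queue [I, O, K, G, H, E, F, M]
Visit I → queue [O, K, G, H, E, F, M]
Visit O → queue [K, G, H, E, F, M]
Visit K → queue [G, H, E, F, M]
Visit G → queue [H, E, F, M]
Visit H → queue [E, F, M]
Visit E → queue [F, M]
Visit F → queue [M]
Visit M → queue []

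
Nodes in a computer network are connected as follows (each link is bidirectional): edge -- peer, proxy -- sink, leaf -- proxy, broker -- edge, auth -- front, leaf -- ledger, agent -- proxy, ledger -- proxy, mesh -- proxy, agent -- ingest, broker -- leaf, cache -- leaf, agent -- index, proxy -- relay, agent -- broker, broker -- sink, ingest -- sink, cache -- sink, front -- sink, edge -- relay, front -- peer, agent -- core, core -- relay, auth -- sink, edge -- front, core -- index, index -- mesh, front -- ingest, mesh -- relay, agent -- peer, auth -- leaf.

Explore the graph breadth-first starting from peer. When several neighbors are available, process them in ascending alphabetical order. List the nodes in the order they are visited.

peer → agent → edge → front → broker → core → index → ingest → proxy → relay → auth → sink → leaf → mesh → ledger → cache

Visit peer; enqueue agent, edge, front → queue [agent, edge, front]
Visit agent; enqueue broker, core, index, ingest, proxy → queue [edge, front, broker, core, index, ingest, proxy]
Visit edge; enqueue relay → queue [front, broker, core, index, ingest, proxy, relay]
Visit front; enqueue auth, sink → queue [broker, core, index, ingest, proxy, relay, auth, sink]
Visit broker; enqueue leaf → queue [core, index, ingest, proxy, relay, auth, sink, leaf]
Visit core → queue [index, ingest, proxy, relay, auth, sink, leaf]
Visit index; enqueue mesh → queue [ingest, proxy, relay, auth, sink, leaf, mesh]
Visit ingest → queue [proxy, relay, auth, sink, leaf, mesh]
Visit proxy; enqueue ledger → queue [relay, auth, sink, leaf, mesh, ledger]
Visit relay → queue [auth, sink, leaf, mesh, ledger]
Visit auth → queue [sink, leaf, mesh, ledger]
Visit sink; enqueue cache → queue [leaf, mesh, ledger, cache]
Visit leaf → queue [mesh, ledger, cache]
Visit mesh → queue [ledger, cache]
Visit ledger → queue [cache]
Visit cache → queue []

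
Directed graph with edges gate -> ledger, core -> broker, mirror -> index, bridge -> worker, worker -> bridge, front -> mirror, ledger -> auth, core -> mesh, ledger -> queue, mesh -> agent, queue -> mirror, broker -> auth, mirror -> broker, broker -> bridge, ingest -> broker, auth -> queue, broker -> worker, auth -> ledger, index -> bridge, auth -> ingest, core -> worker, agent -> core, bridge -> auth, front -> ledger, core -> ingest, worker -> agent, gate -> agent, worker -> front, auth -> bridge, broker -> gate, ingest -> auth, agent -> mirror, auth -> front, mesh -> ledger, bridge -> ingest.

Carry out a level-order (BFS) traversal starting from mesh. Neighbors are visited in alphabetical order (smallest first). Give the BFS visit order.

mesh agent ledger core mirror auth queue broker ingest worker index bridge front gate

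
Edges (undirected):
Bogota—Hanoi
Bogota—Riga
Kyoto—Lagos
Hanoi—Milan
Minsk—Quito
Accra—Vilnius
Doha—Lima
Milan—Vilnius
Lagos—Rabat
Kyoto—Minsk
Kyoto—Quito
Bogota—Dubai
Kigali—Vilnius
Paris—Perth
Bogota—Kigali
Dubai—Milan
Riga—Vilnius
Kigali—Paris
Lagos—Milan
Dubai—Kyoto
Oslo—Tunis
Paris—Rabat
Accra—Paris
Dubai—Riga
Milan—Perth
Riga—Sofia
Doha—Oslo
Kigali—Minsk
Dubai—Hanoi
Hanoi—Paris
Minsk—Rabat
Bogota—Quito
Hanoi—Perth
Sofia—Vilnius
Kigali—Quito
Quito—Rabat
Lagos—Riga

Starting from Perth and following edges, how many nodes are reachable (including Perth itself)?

BFS from Perth visits: Perth, Paris, Milan, Hanoi, Rabat, Kigali, Accra, Vilnius, Lagos, Dubai, Bogota, Quito, Minsk, Sofia, Riga, Kyoto
Reachable nodes: 16 of 20 total.

16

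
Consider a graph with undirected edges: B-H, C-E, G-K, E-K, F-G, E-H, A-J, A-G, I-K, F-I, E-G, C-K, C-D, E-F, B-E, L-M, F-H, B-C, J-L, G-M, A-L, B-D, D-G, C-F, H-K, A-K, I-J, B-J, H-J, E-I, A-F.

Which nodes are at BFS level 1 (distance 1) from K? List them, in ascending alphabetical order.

A, C, E, G, H, I

Level 0: K
Level 1: A, C, E, G, H, I
Level 2: B, D, F, J, L, M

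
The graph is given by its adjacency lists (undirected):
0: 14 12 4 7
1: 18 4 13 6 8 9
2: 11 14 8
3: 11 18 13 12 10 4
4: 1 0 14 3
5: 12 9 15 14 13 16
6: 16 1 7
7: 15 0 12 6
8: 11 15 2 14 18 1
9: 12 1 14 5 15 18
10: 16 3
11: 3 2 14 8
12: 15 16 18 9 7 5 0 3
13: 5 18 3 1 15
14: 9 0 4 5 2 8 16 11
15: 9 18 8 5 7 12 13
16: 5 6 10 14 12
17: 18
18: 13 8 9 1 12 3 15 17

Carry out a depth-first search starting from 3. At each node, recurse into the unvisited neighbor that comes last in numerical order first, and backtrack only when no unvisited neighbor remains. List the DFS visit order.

3, 18, 17, 15, 13, 5, 16, 14, 11, 8, 2, 1, 9, 12, 7, 6, 0, 4, 10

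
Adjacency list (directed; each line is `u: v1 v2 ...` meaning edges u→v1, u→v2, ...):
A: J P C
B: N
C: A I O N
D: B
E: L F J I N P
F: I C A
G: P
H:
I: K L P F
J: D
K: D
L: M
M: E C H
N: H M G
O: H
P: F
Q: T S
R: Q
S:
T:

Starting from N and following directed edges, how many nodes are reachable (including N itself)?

16

BFS from N visits: N, H, M, G, E, C, P, L, F, J, I, A, O, D, K, B
Reachable nodes: 16 of 20 total.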